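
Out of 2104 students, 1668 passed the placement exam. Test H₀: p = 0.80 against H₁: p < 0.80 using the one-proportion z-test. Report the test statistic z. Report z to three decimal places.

The sample proportion is 1668/2104 = 0.79278.
Under H₀, SE = √(p₀(1−p₀)/n) = √(0.80·0.20/2104) = √0.000076046 = 0.008720.
z = (p̂ − p₀)/SE = (0.79278 − 0.80)/0.008720 = -0.828.

z = -0.828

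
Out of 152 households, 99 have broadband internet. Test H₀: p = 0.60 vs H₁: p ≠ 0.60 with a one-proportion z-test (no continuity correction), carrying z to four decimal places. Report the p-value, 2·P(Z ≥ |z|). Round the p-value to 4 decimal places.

With x = 99 successes in n = 152, p̂ = 0.65132.
SE₀ = √(0.60·0.40/152) = 0.039736.
Test statistic (full precision, shown to 4 dp): z = (99/152 − 0.60)/SE₀ ≈ 1.2914.
From the standard normal, 2·P(Z ≥ |z|) = 0.1966.

p-value = 0.1966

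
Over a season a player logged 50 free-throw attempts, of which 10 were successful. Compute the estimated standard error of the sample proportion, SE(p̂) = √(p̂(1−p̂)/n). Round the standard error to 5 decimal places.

SE = 0.05657

With x = 10 successes in n = 50, p̂ = 0.20000.
p̂(1−p̂) = 0.20000·0.80000 = 0.160000.
SE = √(0.160000/50) = 0.05657.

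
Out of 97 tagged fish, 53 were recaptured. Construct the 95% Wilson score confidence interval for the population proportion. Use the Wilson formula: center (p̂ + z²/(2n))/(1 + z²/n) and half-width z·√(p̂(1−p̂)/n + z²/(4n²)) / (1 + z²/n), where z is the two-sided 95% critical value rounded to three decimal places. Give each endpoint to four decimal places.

(0.4474, 0.6418)

Here p̂ = 53/97 = 0.54639 and z = 1.960 (z² = 3.841600).
Denominator 1 + z²/n = 1 + 3.841600/97 = 1.039604.
Adjusted center: (0.54639 + z²/(2n))/1.039604 = 0.54462.
Radicand: p̂(1−p̂)/n + z²/(4n²) = 0.002555132 + 0.000102072 = 0.002657204.
Half-width = 1.960·√0.002657204/1.039604 = 0.09719.
Interval: 0.54462 ± 0.09719 → (0.4474, 0.6418).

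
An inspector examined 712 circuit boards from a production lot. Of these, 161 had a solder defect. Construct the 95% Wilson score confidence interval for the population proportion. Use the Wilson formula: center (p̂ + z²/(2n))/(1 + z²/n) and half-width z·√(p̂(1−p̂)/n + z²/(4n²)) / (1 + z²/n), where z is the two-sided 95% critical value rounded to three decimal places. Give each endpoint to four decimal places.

(0.1969, 0.2583)

Here p̂ = 161/712 = 0.22612 and z = 1.960 (z² = 3.841600).
Denominator 1 + z²/n = 1 + 3.841600/712 = 1.005396.
Center = (0.22612 + 0.002698)/1.005396 = 0.22759.
Radicand: p̂(1−p̂)/n + z²/(4n²) = 0.000245775 + 0.000001894 = 0.000247669.
Half-width = z·√(radicand)/denom = 1.960·0.015738/1.005396 = 0.03068.
So the interval runs from 0.1969 to 0.2583.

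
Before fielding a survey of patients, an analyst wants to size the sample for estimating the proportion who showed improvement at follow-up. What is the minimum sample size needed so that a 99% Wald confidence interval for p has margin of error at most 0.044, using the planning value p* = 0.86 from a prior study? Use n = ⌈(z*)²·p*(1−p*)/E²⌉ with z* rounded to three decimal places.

z* = 2.576 at the 99% level.
p*(1−p*) = 0.86·0.14 = 0.1204.
(z*)²·p*(1−p*)/E² = 6.635776·0.1204/0.001936 = 412.679.
⌈412.679⌉ = 413.

n = 413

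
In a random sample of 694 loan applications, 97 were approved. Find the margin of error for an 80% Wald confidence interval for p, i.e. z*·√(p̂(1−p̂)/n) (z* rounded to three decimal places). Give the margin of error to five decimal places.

ME = 0.01687

p̂ = 97/694 = 0.13977.
SE = √(p̂(1−p̂)/n) = √(0.120234/694) = 0.013162.
z* = 1.282 at the 80% level.
Margin of error = z*·SE = 1.282 × 0.013162 = 0.01687.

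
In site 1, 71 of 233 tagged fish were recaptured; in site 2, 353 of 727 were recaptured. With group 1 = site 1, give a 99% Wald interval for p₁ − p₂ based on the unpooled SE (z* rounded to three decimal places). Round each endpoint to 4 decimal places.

(-0.2720, -0.0897)

p̂₁ = 0.30472, p̂₂ = 0.48556, so the observed difference is -0.18084.
SE = √(0.000909297 + 0.000343592) = √0.001252889 = 0.035396.
z* = 2.576 at the 99% level. Margin of error = 0.09118.
So the interval runs from -0.2720 to -0.0897.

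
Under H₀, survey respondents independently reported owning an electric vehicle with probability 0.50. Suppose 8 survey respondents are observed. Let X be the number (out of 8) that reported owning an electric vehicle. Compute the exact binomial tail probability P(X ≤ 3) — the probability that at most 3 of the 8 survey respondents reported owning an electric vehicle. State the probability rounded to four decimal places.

P = 0.3633

X ~ Binomial(n=8, p=0.50).
P(X ≤ 3) = C(8,0)·0.50^0·0.50^8 + C(8,1)·0.50^1·0.50^7 + C(8,2)·0.50^2·0.50^6 + C(8,3)·0.50^3·0.50^5.
= 0.003906 + 0.031250 + 0.109375 + 0.218750 = 0.3633.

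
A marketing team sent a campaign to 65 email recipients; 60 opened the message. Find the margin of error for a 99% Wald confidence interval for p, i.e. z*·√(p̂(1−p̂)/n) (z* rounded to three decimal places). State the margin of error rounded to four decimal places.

p̂ = 60/65 = 0.92308.
SE(p̂) = √(0.92308·0.07692/65) = 0.033051.
z* = 2.576 at the 99% level.
Margin of error = z*·SE = 2.576 × 0.033051 = 0.0851.

ME = 0.0851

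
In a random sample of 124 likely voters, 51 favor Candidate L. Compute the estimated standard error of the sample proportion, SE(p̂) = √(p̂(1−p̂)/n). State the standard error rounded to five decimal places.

SE = 0.04419

Sample proportion p̂ = 51/124 = 0.41129.
p̂(1−p̂) = 0.242131.
SE = √(0.242131/124) = √0.001952669 = 0.04419.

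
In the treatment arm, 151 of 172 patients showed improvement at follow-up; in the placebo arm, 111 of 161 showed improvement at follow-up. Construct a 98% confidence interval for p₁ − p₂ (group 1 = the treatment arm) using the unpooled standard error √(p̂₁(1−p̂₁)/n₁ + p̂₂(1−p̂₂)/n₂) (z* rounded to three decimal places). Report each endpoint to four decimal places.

p̂₁ = 151/172 = 0.87791, p̂₂ = 111/161 = 0.68944; p̂₁ − p̂₂ = 0.18847.
Unpooled SE = √(p̂₁(1−p̂₁)/n₁ + p̂₂(1−p̂₂)/n₂) = √(0.000623176 + 0.001329889) = 0.044193.
For 98% confidence, z* = 2.326. Margin of error = 0.10279.
So the interval runs from 0.0857 to 0.2913.

(0.0857, 0.2913)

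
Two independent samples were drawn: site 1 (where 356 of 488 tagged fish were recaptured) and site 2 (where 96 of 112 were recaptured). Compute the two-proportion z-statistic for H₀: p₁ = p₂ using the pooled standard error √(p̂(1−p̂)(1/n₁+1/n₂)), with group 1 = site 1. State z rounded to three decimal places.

p̂₁ = 356/488 = 0.72951, p̂₂ = 96/112 = 0.85714.
Pooled p̂ = (356+96)/(488+112) = 452/600 = 0.75333.
Pooled SE = √[0.1858222·0.01097775] ≈ 0.045165.
z = (p̂₁ − p̂₂)/SE = (0.72951 − 0.85714)/0.045165 = -0.12763/0.045165 = -2.826.

z = -2.826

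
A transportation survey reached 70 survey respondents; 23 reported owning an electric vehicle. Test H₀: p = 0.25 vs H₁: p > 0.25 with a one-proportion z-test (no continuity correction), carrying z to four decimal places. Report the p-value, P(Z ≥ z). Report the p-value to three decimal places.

p-value = 0.064

With x = 23 successes in n = 70, p̂ = 0.32857.
Under H₀, SE = √(p₀(1−p₀)/n) = √(0.25·0.75/70) = √0.002678571 = 0.051755.
z = (p̂ − p₀)/SE = (23/70 − 0.25)/0.051755 ≈ 1.5181.
From the standard normal, P(Z ≥ z) = 0.064.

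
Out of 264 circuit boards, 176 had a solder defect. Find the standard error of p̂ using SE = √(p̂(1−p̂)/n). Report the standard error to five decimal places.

With x = 176 successes in n = 264, p̂ = 0.66667.
p̂(1−p̂) = 0.222221.
SE = √(0.222221/264) = 0.02901.

SE = 0.02901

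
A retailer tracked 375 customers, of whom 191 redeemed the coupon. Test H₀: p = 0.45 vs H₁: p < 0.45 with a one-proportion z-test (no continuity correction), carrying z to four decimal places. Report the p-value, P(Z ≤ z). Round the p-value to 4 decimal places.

Sample proportion p̂ = 191/375 = 0.50933.
Under H₀, SE = √(p₀(1−p₀)/n) = √(0.45·0.55/375) = √0.000660000 = 0.025690.
z = (p̂ − p₀)/SE = (191/375 − 0.45)/0.025690 ≈ 2.3095.
p-value = P(Z ≤ z) with z = 2.3095 → 0.9895.

p-value = 0.9895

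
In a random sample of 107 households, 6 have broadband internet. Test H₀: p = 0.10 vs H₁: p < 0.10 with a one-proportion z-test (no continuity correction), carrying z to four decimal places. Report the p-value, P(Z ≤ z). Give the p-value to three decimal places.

p-value = 0.065

With x = 6 successes in n = 107, p̂ = 0.05607.
Under H₀, SE = √(p₀(1−p₀)/n) = √(0.10·0.90/107) = √0.000841121 = 0.029002.
Test statistic (full precision, shown to 4 dp): z = (6/107 − 0.10)/SE₀ ≈ -1.5146.
From the standard normal, P(Z ≤ z) = 0.065.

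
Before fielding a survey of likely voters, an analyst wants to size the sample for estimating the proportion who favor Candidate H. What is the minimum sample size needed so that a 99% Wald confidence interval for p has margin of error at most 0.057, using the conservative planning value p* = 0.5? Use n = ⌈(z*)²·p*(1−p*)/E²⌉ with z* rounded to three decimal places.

z* = 2.576 at the 99% level.
p*(1−p*) = 0.2500.
Required n before rounding: 6.635776 × 0.2500 / 0.057² = 510.601.
Rounding up, n = 511.

n = 511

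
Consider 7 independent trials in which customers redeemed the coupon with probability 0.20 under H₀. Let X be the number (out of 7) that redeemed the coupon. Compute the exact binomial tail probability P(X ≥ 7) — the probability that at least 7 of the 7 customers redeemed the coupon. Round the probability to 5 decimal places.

P = 0.00001

X ~ Binomial(n=7, p=0.20).
P(X ≥ 7) = C(7,7)·0.20^7·0.80^0.
= 0.000013 = 0.00001.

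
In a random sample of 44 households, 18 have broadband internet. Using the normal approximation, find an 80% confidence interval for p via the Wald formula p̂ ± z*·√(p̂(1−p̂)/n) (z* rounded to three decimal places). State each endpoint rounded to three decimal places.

(0.314, 0.504)

p̂ = 18/44 = 0.40909.
SE = √(p̂(1−p̂)/n) = √(0.241736/44) = 0.074121.
The 80% critical value is z* = 1.282.
Margin of error: 1.282 × 0.074121 = 0.09502.
Interval: 0.40909 ± 0.09502 → (0.314, 0.504).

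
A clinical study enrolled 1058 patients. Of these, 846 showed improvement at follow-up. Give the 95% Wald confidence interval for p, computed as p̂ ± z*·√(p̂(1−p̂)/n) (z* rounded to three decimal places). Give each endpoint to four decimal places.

p̂ = 846/1058 = 0.79962.
SE = √(p̂(1−p̂)/n) = √(0.160227/1058) = 0.012306.
The 95% critical value is z* = 1.960.
Margin of error: 1.960 × 0.012306 = 0.02412.
Interval: 0.79962 ± 0.02412 → (0.7755, 0.8237).

(0.7755, 0.8237)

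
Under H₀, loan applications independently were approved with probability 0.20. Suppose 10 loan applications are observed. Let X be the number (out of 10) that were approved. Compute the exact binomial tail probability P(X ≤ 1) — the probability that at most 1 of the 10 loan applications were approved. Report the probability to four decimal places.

X is binomial with n = 10 and p = 0.20.
P(X ≤ 1) = C(10,0)·0.20^0·0.80^10 + C(10,1)·0.20^1·0.80^9.
= 0.107374 + 0.268435 = 0.3758.

P = 0.3758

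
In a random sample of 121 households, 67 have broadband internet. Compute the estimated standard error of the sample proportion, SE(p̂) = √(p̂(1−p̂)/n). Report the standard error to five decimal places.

SE = 0.04519

With x = 67 successes in n = 121, p̂ = 0.55372.
p̂(1−p̂) = 0.247114.
SE = √(0.247114/121) = √0.002042264 = 0.04519.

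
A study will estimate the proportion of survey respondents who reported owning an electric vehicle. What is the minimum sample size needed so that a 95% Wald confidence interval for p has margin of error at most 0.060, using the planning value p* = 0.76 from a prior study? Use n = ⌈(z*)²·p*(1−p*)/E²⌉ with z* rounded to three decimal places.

For 95% confidence, z* = 1.960.
p*(1−p*) = 0.1824.
(z*)²·p*(1−p*)/E² = 3.841600·0.1824/0.003600 = 194.641.
⌈194.641⌉ = 195.

n = 195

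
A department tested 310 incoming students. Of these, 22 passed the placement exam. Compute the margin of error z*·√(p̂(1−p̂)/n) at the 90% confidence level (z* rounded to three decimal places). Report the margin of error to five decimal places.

ME = 0.02399

With x = 22 successes in n = 310, p̂ = 0.07097.
Standard error of p̂: √(0.065931/310) = √0.000212682 = 0.014584.
The 90% critical value is z* = 1.645.
ME = 1.645·0.014584 = 0.02399.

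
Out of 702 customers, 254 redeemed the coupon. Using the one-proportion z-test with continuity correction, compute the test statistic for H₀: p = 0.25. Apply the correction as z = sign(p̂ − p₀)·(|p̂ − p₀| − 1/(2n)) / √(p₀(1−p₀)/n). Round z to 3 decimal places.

z = 6.799

The sample proportion is 254/702 = 0.36182. p̂ − p₀ = 0.111823.
Continuity correction 1/(2n) = 1/1404 = 0.000712.
Corrected numerator: |0.111823| − 0.000712 = 0.111111.
Under H₀, SE = √(p₀(1−p₀)/n) = √(0.25·0.75/702) = √0.000267094 = 0.016343.
z = +0.111111/0.016343 = 6.799.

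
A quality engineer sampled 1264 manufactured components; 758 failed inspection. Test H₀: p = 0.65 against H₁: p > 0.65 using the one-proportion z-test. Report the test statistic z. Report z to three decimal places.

z = -3.751

p̂ = 758/1264 = 0.59968.
Null standard error: √(0.65·0.35/1264) = √0.000179984 = 0.013416.
Test statistic: z = -0.05032/0.013416 = -3.751.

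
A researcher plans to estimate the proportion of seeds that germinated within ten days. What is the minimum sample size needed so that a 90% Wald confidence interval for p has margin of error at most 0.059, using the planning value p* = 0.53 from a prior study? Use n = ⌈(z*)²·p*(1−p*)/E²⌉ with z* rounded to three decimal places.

n = 194

z* = 1.645 at the 90% level.
p*(1−p*) = 0.53·0.47 = 0.2491.
(z*)²·p*(1−p*)/E² = 2.706025·0.2491/0.003481 = 193.643.
Rounding up, n = 194.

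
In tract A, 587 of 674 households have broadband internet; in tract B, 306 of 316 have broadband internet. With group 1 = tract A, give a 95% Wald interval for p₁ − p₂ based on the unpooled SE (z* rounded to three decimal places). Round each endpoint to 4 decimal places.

p̂₁ = 587/674 = 0.87092, p̂₂ = 306/316 = 0.96835; p̂₁ − p̂₂ = -0.09743.
Unpooled SE = √(p̂₁(1−p̂₁)/n₁ + p̂₂(1−p̂₂)/n₂) = √(0.000166793 + 0.000096975) = 0.016241.
The 95% critical value is z* = 1.960. Margin of error = 0.03183.
So the interval runs from -0.1293 to -0.0656.

(-0.1293, -0.0656)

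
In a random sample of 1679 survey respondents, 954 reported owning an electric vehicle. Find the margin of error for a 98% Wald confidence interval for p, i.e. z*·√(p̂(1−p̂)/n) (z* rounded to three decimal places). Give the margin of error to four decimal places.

With x = 954 successes in n = 1679, p̂ = 0.56820.
SE(p̂) = √(0.56820·0.43180/1679) = 0.012088.
z* = 2.326 at the 98% level.
So ME = 0.0281.

ME = 0.0281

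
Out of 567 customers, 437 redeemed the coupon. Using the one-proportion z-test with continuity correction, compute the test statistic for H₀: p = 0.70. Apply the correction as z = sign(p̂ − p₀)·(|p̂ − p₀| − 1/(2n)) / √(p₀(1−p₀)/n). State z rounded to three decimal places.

Sample proportion p̂ = 437/567 = 0.77072. p̂ − p₀ = 0.070723.
Continuity correction 1/(2n) = 1/1134 = 0.000882.
Corrected numerator: |0.070723| − 0.000882 = 0.069841.
Under H₀, SE = √(p₀(1−p₀)/n) = √(0.70·0.30/567) = √0.000370370 = 0.019245.
z = (+)0.069841/0.019245 = 3.629.

z = 3.629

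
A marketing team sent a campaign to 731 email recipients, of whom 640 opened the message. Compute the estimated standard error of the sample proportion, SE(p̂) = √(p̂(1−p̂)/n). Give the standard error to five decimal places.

The sample proportion is 640/731 = 0.87551.
p̂(1−p̂) = 0.108992.
SE = √(0.108992/731) = √0.000149100 = 0.01221.

SE = 0.01221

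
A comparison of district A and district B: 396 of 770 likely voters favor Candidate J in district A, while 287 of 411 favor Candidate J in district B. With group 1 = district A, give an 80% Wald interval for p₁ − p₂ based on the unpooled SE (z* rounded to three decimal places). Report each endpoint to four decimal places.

p̂₁ = 0.51429, p̂₂ = 0.69830, so the observed difference is -0.18401.
Unpooled SE = √(p̂₁(1−p̂₁)/n₁ + p̂₂(1−p̂₂)/n₂) = √(0.000324410 + 0.000512599) = 0.028931.
z* = 1.282 at the 80% level. Margin of error = 0.03709.
CI: -0.18401 ± 0.03709 = (-0.2211, -0.1469).

(-0.2211, -0.1469)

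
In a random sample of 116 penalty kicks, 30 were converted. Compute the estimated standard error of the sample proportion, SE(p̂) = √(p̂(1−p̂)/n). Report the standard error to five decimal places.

Sample proportion p̂ = 30/116 = 0.25862.
p̂(1−p̂) = 0.25862·0.74138 = 0.191736.
SE = √(0.191736/116) = 0.04066.

SE = 0.04066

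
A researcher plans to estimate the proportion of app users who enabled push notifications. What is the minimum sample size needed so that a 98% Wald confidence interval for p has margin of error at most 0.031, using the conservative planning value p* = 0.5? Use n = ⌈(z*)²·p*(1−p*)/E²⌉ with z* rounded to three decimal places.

z* = 2.326 at the 98% level.
p*(1−p*) = 0.50·0.50 = 0.2500.
Required n before rounding: 5.410276 × 0.2500 / 0.031² = 1407.460.
Rounding up, n = 1408.

n = 1408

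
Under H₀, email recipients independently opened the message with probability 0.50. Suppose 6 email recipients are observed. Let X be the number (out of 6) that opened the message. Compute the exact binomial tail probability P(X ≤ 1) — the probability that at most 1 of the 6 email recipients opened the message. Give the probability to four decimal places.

X is binomial with n = 6 and p = 0.50.
P(X ≤ 1) = C(6,0)·0.50^0·0.50^6 + C(6,1)·0.50^1·0.50^5.
= 0.015625 + 0.093750 = 0.1094.

P = 0.1094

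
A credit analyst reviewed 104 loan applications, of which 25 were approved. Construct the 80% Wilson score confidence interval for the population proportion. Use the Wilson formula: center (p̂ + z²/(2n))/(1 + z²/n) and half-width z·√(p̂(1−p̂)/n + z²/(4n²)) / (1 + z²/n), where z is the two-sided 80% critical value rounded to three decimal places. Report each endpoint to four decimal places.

(0.1910, 0.2979)

Here p̂ = 25/104 = 0.24038 and z = 1.282 (z² = 1.643524).
1 + z²/n = 1.015803.
Center = (0.24038 + 0.007902)/1.015803 = 0.24442.
Radicand: p̂(1−p̂)/n + z²/(4n²) = 0.001755768 + 0.000037988 = 0.001793756.
Half-width = 1.282·√0.001793756/1.015803 = 0.05345.
CI: 0.24442 ± 0.05345 = (0.1910, 0.2979).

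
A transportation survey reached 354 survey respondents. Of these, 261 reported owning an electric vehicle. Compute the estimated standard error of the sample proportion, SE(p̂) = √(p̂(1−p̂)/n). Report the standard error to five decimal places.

p̂ = 261/354 = 0.73729.
p̂(1−p̂) = 0.193693.
Dividing by n and taking the root: √0.000547155 = 0.02339.

SE = 0.02339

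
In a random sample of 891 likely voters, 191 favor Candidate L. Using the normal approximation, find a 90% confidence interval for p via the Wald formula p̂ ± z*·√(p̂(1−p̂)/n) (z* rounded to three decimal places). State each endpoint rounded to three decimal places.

The sample proportion is 191/891 = 0.21437.
SE(p̂) = √(0.21437·0.78563/891) = 0.013748.
For 90% confidence, z* = 1.645.
Margin = 1.645·0.013748 = 0.02262.
So the interval runs from 0.192 to 0.237.

(0.192, 0.237)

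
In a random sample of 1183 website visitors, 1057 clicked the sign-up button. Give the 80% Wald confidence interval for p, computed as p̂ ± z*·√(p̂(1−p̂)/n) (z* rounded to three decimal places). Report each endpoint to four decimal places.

With x = 1057 successes in n = 1183, p̂ = 0.89349.
SE(p̂) = √(0.89349·0.10651/1183) = 0.008969.
For 80% confidence, z* = 1.282.
Margin of error: 1.282 × 0.008969 = 0.01150.
So the interval runs from 0.8820 to 0.9050.

(0.8820, 0.9050)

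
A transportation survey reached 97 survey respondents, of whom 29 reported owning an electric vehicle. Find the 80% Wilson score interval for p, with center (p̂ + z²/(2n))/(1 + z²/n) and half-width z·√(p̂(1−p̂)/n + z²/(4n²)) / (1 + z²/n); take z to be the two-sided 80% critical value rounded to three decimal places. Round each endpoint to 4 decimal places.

(0.2431, 0.3615)

Here p̂ = 29/97 = 0.29897 and z = 1.282 (z² = 1.643524).
1 + z²/n = 1.016944.
Adjusted center: (0.29897 + z²/(2n))/1.016944 = 0.30232.
Radicand: p̂(1−p̂)/n + z²/(4n²) = 0.002160686 + 0.000043669 = 0.002204355.
Half-width = 1.282·√0.002204355/1.016944 = 0.05919.
Interval: 0.30232 ± 0.05919 → (0.2431, 0.3615).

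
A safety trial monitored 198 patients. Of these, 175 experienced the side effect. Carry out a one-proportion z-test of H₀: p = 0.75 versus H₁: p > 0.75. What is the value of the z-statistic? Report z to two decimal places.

z = 4.35

With x = 175 successes in n = 198, p̂ = 0.88384.
Under H₀, SE = √(p₀(1−p₀)/n) = √(0.75·0.25/198) = √0.000946970 = 0.030773.
z = (p̂ − p₀)/SE = (0.88384 − 0.75)/0.030773 = 4.35.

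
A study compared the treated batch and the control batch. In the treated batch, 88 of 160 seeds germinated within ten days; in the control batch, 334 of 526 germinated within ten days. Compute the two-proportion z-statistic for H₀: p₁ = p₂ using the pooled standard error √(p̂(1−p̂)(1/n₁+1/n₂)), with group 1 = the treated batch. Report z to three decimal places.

p̂₁ = 88/160 = 0.55000, p̂₂ = 334/526 = 0.63498.
Pooled p̂ = (88+334)/(160+526) = 422/686 = 0.61516.
SE = √[p̂(1−p̂)(1/n₁+1/n₂)] = √[0.61516·0.38484·(1/160+1/526)] ≈ 0.043928.
z = (p̂₁ − p̂₂)/SE = (0.55000 − 0.63498)/0.043928 = -0.08498/0.043928 = -1.935.

z = -1.935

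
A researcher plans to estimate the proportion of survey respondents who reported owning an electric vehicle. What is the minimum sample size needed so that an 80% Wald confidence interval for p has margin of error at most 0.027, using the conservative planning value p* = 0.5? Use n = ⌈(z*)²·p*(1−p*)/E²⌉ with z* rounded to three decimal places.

The 80% critical value is z* = 1.282.
p*(1−p*) = 0.2500.
Required n before rounding: 1.643524 × 0.2500 / 0.027² = 563.623.
⌈563.623⌉ = 564.

n = 564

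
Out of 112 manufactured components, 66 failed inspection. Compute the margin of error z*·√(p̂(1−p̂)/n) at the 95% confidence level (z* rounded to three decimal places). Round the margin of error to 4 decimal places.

ME = 0.0911

With x = 66 successes in n = 112, p̂ = 0.58929.
SE = √(p̂(1−p̂)/n) = √(0.242028/112) = 0.046486.
For 95% confidence, z* = 1.960.
ME = 1.960·0.046486 = 0.0911.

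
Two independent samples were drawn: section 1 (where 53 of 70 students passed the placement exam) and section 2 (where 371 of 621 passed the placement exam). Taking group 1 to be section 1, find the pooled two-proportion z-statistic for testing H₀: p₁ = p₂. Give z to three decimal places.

Sample proportions: p̂₁ = 53/70 = 0.75714 and p̂₂ = 371/621 = 0.59742.
Pooling: p̂ = 424/691 = 0.61360.
SE = √[p̂(1−p̂)(1/n₁+1/n₂)] = √[0.61360·0.38640·(1/70+1/621)] ≈ 0.061391.
z = (p̂₁ − p̂₂)/SE = (0.75714 − 0.59742)/0.061391 = 0.15972/0.061391 = 2.602.

z = 2.602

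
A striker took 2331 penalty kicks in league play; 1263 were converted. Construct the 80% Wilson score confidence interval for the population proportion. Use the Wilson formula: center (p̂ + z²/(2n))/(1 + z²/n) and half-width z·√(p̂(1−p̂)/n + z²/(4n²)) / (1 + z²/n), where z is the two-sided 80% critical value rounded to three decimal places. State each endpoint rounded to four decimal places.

p̂ = 1263/2331 = 0.54183; z = 1.282, so z² = 1.643524.
Denominator 1 + z²/n = 1 + 1.643524/2331 = 1.000705.
Center = (0.54183 + 0.000353)/1.000705 = 0.54180.
Radicand: p̂(1−p̂)/n + z²/(4n²) = 0.000106500 + 0.000000076 = 0.000106576.
Half-width = z·√(radicand)/denom = 1.282·0.010324/1.000705 = 0.01323.
CI: 0.54180 ± 0.01323 = (0.5286, 0.5550).

(0.5286, 0.5550)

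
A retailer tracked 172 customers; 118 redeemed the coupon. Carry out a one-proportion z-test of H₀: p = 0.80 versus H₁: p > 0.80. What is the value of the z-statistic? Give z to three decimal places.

z = -3.736

The sample proportion is 118/172 = 0.68605.
Under H₀, SE = √(p₀(1−p₀)/n) = √(0.80·0.20/172) = √0.000930233 = 0.030500.
Test statistic: z = -0.11395/0.030500 = -3.736.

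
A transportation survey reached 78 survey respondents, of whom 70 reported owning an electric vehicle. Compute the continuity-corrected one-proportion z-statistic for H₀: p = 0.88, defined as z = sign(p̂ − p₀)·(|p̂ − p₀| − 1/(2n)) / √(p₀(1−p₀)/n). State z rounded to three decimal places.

Sample proportion p̂ = 70/78 = 0.89744. p̂ − p₀ = 0.017436.
Continuity correction 1/(2n) = 1/156 = 0.006410.
Corrected numerator: |0.017436| − 0.006410 = 0.011026.
Under H₀, SE = √(p₀(1−p₀)/n) = √(0.88·0.12/78) = √0.001353846 = 0.036795.
z = (+)0.011026/0.036795 = 0.300.

z = 0.300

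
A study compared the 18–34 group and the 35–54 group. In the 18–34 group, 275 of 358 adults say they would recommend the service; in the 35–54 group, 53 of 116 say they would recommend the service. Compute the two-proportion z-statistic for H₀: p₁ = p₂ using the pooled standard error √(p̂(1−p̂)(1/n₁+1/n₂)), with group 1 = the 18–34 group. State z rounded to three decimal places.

z = 6.311

p̂₁ = 275/358 = 0.76816, p̂₂ = 53/116 = 0.45690.
Pooled p̂ = (275+53)/(358+116) = 328/474 = 0.69198.
Pooled SE = √[0.2131425·0.01141399] ≈ 0.049323.
z = 0.31126/0.049323 = 6.311.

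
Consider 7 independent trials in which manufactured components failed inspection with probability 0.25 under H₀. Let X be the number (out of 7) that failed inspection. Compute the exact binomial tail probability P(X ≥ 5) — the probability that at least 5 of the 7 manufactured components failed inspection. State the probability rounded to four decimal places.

X is binomial with n = 7 and p = 0.25.
P(X ≥ 5) = C(7,5)·0.25^5·0.75^2 + C(7,6)·0.25^6·0.75^1 + C(7,7)·0.25^7·0.75^0.
= 0.011536 + 0.001282 + 0.000061 = 0.0129.

P = 0.0129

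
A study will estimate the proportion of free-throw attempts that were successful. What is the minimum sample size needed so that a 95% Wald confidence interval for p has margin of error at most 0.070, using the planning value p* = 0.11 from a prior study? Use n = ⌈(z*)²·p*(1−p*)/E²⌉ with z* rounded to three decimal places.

For 95% confidence, z* = 1.960.
p*(1−p*) = 0.11·0.89 = 0.0979.
Required n before rounding: 3.841600 × 0.0979 / 0.070² = 76.754.
Rounding up, n = 77.

n = 77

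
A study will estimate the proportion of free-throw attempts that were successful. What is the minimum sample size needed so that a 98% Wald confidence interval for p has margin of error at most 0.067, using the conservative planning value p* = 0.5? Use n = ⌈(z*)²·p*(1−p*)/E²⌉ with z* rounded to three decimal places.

For 98% confidence, z* = 2.326.
p*(1−p*) = 0.50·0.50 = 0.2500.
Required n before rounding: 5.410276 × 0.2500 / 0.067² = 301.307.
⌈301.307⌉ = 302.

n = 302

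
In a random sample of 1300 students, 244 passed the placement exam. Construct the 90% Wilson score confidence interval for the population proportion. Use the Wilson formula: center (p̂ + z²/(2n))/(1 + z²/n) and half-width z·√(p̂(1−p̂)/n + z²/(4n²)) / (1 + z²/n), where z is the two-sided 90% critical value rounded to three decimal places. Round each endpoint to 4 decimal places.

p̂ = 244/1300 = 0.18769; z = 1.645, so z² = 2.706025.
1 + z²/n = 1.002082.
Center = (0.18769 + 0.001041)/1.002082 = 0.18834.
Radicand: p̂(1−p̂)/n + z²/(4n²) = 0.000117280 + 0.000000400 = 0.000117680.
Half-width = 1.645·√0.000117680/1.002082 = 0.01781.
CI: 0.18834 ± 0.01781 = (0.1705, 0.2061).

(0.1705, 0.2061)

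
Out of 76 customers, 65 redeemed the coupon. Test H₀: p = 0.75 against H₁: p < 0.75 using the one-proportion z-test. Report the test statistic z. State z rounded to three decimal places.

p̂ = 65/76 = 0.85526.
Null standard error: √(0.75·0.25/76) = √0.002467105 = 0.049670.
Test statistic: z = 0.10526/0.049670 = 2.119.

z = 2.119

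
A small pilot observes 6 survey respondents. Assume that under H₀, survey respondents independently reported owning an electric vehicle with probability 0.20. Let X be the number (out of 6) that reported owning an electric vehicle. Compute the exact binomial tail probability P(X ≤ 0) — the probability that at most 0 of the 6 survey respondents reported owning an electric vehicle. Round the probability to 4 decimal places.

P = 0.2621

X is binomial with n = 6 and p = 0.20.
P(X ≤ 0) = C(6,0)·0.20^0·0.80^6.
= 0.262144 = 0.2621.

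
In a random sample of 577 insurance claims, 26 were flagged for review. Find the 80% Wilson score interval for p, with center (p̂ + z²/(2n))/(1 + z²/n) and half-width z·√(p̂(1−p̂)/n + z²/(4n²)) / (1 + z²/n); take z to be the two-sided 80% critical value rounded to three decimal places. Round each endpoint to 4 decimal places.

Here p̂ = 26/577 = 0.04506 and z = 1.282 (z² = 1.643524).
1 + z²/n = 1.002848.
Adjusted center: (0.04506 + z²/(2n))/1.002848 = 0.04635.
Radicand: p̂(1−p̂)/n + z²/(4n²) = 0.000074576 + 0.000001234 = 0.000075810.
Half-width = z·√(radicand)/denom = 1.282·0.008707/1.002848 = 0.01113.
CI: 0.04635 ± 0.01113 = (0.0352, 0.0575).

(0.0352, 0.0575)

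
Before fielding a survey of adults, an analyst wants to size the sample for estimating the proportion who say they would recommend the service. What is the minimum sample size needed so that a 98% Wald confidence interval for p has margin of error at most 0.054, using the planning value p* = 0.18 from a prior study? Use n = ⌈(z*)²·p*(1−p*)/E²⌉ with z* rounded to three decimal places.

n = 274

The 98% critical value is z* = 2.326.
p*(1−p*) = 0.1476.
Required n before rounding: 5.410276 × 0.1476 / 0.054² = 273.853.
⌈273.853⌉ = 274.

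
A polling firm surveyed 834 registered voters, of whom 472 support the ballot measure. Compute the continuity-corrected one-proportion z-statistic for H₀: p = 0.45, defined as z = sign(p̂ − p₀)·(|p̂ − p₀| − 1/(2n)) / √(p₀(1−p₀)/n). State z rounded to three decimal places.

z = 6.696

Sample proportion p̂ = 472/834 = 0.56595. p̂ − p₀ = 0.115947.
1/(2n) = 0.000600.
Corrected numerator: |0.115947| − 0.000600 = 0.115347.
SE₀ = √(0.45·0.55/834) = 0.017227.
z = +0.115347/0.017227 = 6.696.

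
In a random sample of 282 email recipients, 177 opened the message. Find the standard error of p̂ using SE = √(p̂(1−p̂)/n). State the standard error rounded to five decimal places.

The sample proportion is 177/282 = 0.62766.
p̂(1−p̂) = 0.233703.
Dividing by n and taking the root: √0.000828734 = 0.02879.

SE = 0.02879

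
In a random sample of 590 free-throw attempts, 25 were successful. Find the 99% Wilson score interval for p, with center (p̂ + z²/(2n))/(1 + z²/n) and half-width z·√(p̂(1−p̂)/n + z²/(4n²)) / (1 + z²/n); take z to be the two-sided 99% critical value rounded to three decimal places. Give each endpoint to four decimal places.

p̂ = 25/590 = 0.04237; z = 2.576, so z² = 6.635776.
Denominator 1 + z²/n = 1 + 6.635776/590 = 1.011247.
Center = (0.04237 + 0.005624)/1.011247 = 0.04746.
Radicand: p̂(1−p̂)/n + z²/(4n²) = 0.000068775 + 0.000004766 = 0.000073541.
Half-width = 2.576·√0.000073541/1.011247 = 0.02185.
CI: 0.04746 ± 0.02185 = (0.0256, 0.0693).

(0.0256, 0.0693)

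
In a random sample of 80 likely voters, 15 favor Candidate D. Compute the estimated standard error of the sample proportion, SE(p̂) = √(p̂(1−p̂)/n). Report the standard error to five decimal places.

The sample proportion is 15/80 = 0.18750.
p̂(1−p̂) = 0.18750·0.81250 = 0.152344.
Dividing by n and taking the root: √0.001904300 = 0.04364.

SE = 0.04364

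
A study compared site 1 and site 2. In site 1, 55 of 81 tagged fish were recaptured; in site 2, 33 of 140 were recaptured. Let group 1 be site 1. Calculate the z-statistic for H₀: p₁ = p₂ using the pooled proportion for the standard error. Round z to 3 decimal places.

p̂₁ = 55/81 = 0.67901, p̂₂ = 33/140 = 0.23571.
Pooling: p̂ = 88/221 = 0.39819.
SE = √[p̂(1−p̂)(1/n₁+1/n₂)] = √[0.39819·0.60181·(1/81+1/140)] ≈ 0.068338.
z = (p̂₁ − p̂₂)/SE = (0.67901 − 0.23571)/0.068338 = 0.44330/0.068338 = 6.487.

z = 6.487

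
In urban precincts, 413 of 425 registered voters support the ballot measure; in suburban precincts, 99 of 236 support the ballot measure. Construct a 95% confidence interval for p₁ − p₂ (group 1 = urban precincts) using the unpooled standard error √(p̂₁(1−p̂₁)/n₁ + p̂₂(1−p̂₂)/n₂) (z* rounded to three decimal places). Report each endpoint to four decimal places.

(0.4874, 0.6172)

p̂₁ = 0.97176, p̂₂ = 0.41949, so the observed difference is 0.55227.
SE = √(0.000064560 + 0.001031858) = √0.001096418 = 0.033112.
The 95% critical value is z* = 1.960. Margin of error = 0.06490.
Interval: 0.55227 ± 0.06490 → (0.4874, 0.6172).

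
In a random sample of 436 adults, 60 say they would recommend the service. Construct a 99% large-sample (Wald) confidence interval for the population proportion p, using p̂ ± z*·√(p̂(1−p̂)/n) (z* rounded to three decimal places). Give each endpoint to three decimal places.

p̂ = 60/436 = 0.13761.
Standard error of p̂: √(0.118677/436) = √0.000272195 = 0.016498.
The 99% critical value is z* = 2.576.
Margin of error: 2.576 × 0.016498 = 0.04250.
Interval: 0.13761 ± 0.04250 → (0.095, 0.180).

(0.095, 0.180)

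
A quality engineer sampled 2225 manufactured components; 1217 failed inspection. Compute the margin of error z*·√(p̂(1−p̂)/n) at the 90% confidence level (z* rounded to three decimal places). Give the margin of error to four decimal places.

The sample proportion is 1217/2225 = 0.54697.
SE = √(p̂(1−p̂)/n) = √(0.247794/2225) = 0.010553.
For 90% confidence, z* = 1.645.
Margin of error = z*·SE = 1.645 × 0.010553 = 0.0174.

ME = 0.0174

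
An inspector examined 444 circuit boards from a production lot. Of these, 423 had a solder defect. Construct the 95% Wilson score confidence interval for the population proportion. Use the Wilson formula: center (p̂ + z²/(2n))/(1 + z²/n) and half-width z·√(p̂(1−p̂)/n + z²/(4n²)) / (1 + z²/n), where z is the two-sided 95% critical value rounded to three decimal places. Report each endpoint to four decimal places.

Here p̂ = 423/444 = 0.95270 and z = 1.960 (z² = 3.841600).
Denominator 1 + z²/n = 1 + 3.841600/444 = 1.008652.
Center = (0.95270 + 0.004326)/1.008652 = 0.94882.
Radicand: p̂(1−p̂)/n + z²/(4n²) = 0.000101487 + 0.000004872 = 0.000106359.
Half-width = z·√(radicand)/denom = 1.960·0.010313/1.008652 = 0.02004.
So the interval runs from 0.9288 to 0.9689.

(0.9288, 0.9689)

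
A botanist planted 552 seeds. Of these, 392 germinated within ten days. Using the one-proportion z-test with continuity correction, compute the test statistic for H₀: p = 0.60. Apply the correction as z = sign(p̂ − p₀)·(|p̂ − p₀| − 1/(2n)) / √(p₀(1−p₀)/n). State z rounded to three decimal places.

The sample proportion is 392/552 = 0.71014. p̂ − p₀ = 0.110145.
1/(2n) = 0.000906.
Corrected numerator: |0.110145| − 0.000906 = 0.109239.
SE₀ = √(0.60·0.40/552) = 0.020851.
z = (+)0.109239/0.020851 = 5.239.

z = 5.239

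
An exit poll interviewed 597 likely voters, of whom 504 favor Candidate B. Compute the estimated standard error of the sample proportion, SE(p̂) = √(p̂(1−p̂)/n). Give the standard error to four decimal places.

SE = 0.0148

p̂ = 504/597 = 0.84422.
p̂(1−p̂) = 0.131513.
SE = √(0.131513/597) = √0.000220290 = 0.0148.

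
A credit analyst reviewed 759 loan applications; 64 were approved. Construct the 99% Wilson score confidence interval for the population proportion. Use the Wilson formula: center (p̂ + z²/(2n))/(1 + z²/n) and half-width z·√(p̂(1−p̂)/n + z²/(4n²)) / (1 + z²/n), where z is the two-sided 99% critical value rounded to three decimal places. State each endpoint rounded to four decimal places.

Here p̂ = 64/759 = 0.08432 and z = 2.576 (z² = 6.635776).
1 + z²/n = 1.008743.
Center = (0.08432 + 0.004371)/1.008743 = 0.08792.
Radicand: p̂(1−p̂)/n + z²/(4n²) = 0.000101728 + 0.000002880 = 0.000104608.
Half-width = 2.576·√0.000104608/1.008743 = 0.02612.
CI: 0.08792 ± 0.02612 = (0.0618, 0.1140).

(0.0618, 0.1140)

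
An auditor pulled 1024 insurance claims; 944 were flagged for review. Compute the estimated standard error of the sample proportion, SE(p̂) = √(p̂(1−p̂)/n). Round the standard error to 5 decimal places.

With x = 944 successes in n = 1024, p̂ = 0.92188.
p̂(1−p̂) = 0.072017.
SE = √(0.072017/1024) = 0.00839.

SE = 0.00839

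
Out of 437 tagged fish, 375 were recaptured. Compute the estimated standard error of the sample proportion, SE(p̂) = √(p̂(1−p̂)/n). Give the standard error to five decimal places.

SE = 0.01669

With x = 375 successes in n = 437, p̂ = 0.85812.
p̂(1−p̂) = 0.85812·0.14188 = 0.121750.
SE = √(0.121750/437) = √0.000278604 = 0.01669.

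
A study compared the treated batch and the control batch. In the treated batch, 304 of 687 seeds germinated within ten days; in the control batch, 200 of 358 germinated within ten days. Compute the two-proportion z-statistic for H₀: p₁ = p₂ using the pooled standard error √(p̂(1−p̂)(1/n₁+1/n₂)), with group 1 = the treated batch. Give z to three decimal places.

p̂₁ = 304/687 = 0.44250, p̂₂ = 200/358 = 0.55866.
Pooled p̂ = (304+200)/(687+358) = 504/1045 = 0.48230.
SE = √[p̂(1−p̂)(1/n₁+1/n₂)] = √[0.48230·0.51770·(1/687+1/358)] ≈ 0.032571.
z = -0.11616/0.032571 = -3.566.

z = -3.566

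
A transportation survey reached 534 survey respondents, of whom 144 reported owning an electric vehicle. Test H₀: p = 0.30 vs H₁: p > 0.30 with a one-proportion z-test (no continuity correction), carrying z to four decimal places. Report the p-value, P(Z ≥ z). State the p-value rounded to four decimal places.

Sample proportion p̂ = 144/534 = 0.26966.
SE₀ = √(0.30·0.70/534) = 0.019831.
Test statistic (full precision, shown to 4 dp): z = (144/534 − 0.30)/SE₀ ≈ -1.5298.
p-value = P(Z ≥ z) with z = -1.5298 → 0.9370.

p-value = 0.9370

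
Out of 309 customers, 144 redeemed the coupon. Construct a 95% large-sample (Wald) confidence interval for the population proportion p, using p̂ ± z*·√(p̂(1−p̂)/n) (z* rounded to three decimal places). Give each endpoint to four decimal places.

(0.4104, 0.5216)

Sample proportion p̂ = 144/309 = 0.46602.
SE = √(p̂(1−p̂)/n) = √(0.248845/309) = 0.028378.
For 95% confidence, z* = 1.960.
Margin of error: 1.960 × 0.028378 = 0.05562.
So the interval runs from 0.4104 to 0.5216.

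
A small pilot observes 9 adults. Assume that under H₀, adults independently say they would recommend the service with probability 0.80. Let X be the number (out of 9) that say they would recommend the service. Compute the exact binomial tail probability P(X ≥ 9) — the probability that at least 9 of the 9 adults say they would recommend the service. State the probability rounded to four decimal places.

X is binomial with n = 9 and p = 0.80.
P(X ≥ 9) = C(9,9)·0.80^9·0.20^0.
= 0.134218 = 0.1342.

P = 0.1342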